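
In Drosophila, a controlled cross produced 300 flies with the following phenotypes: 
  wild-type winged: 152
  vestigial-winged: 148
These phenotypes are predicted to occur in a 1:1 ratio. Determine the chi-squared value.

0.053

The 1:1 ratio has 2 parts, so with N = 300 the expected counts are:
  wild-type winged: 300 × 1/2 = 150
  vestigial-winged: 300 × 1/2 = 150
χ² = Σ (O − E)² / E
  wild-type winged: (152 − 150)² / 150 = 0.0267
  vestigial-winged: (148 − 150)² / 150 = 0.0267
χ² = 0.0267 + 0.0267 = 0.0534 ≈ 0.053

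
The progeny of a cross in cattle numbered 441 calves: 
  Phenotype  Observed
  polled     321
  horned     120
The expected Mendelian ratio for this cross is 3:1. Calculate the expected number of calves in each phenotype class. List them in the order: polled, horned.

Total ratio parts = 4. Expected numbers out of 441:
  polled: 441 × 3/4 = 330.75
  horned: 441 × 1/4 = 110.25

330.75, 110.25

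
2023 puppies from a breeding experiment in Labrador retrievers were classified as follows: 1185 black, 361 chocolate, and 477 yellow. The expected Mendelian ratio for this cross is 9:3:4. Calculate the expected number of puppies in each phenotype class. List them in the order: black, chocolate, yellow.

1137.9375, 379.3125, 505.75

Total ratio parts = 16. Expected numbers out of 2023:
  black: 2023 × 9/16 = 1137.9375
  chocolate: 2023 × 3/16 = 379.3125
  yellow: 2023 × 4/16 = 505.75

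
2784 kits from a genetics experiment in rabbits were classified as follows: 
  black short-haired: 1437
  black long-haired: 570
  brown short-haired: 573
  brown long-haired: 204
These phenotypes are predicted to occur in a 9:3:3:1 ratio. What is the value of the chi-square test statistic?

The 9:3:3:1 ratio has 16 parts, so with N = 2784 the expected counts are:
  black short-haired: 2784 × 9/16 = 1566
  black long-haired: 2784 × 3/16 = 522
  brown short-haired: 2784 × 3/16 = 522
  brown long-haired: 2784 × 1/16 = 174
χ² = Σ (O − E)² / E
  black short-haired: (1437 − 1566)² / 1566 = 10.6264
  black long-haired: (570 − 522)² / 522 = 4.4138
  brown short-haired: (573 − 522)² / 522 = 4.9828
  brown long-haired: (204 − 174)² / 174 = 5.1724
χ² = 10.6264 + 4.4138 + 4.9828 + 5.1724 = 25.1954 ≈ 25.195

25.195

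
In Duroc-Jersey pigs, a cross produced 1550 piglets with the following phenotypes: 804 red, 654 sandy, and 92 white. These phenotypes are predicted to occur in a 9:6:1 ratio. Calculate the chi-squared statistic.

14.635

The 9:6:1 ratio has 16 parts, so with N = 1550 the expected counts are:
  red: 1550 × 9/16 = 871.875
  sandy: 1550 × 6/16 = 581.25
  white: 1550 × 1/16 = 96.875
χ² = Σ (O − E)² / E
  red: (804 − 871.875)² / 871.875 = 5.2840
  sandy: (654 − 581.25)² / 581.25 = 9.1055
  white: (92 − 96.875)² / 96.875 = 0.2453
χ² = 5.2840 + 9.1055 + 0.2453 = 14.6348 ≈ 14.635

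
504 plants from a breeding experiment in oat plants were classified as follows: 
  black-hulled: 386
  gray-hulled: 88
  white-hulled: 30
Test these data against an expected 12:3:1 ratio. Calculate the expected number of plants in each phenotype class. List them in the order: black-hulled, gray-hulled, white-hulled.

378, 94.5, 31.5

Under the 12:3:1 hypothesis (Σ ratio = 16, N = 504):
  black-hulled: 504 × 12/16 = 378
  gray-hulled: 504 × 3/16 = 94.5
  white-hulled: 504 × 1/16 = 31.5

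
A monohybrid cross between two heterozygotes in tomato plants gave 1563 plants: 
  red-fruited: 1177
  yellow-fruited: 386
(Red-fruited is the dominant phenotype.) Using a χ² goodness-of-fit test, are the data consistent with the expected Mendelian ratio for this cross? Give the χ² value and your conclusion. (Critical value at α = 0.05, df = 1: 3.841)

For a monohybrid cross between heterozygotes with complete dominance, the expected phenotypic ratio is 3:1.
Under the 3:1 hypothesis (Σ ratio = 4, N = 1563):
  red-fruited: 1563 × 3/4 = 1172.25
  yellow-fruited: 1563 × 1/4 = 390.75
χ² = Σ (O − E)² / E
  red-fruited: (1177 − 1172.25)² / 1172.25 = 0.0192
  yellow-fruited: (386 − 390.75)² / 390.75 = 0.0577
χ² = 0.0192 + 0.0577 = 0.0769 ≈ 0.077
Degrees of freedom = 2 − 1 = 1; critical value at α = 0.05 is 3.841.
Since 0.077 < 3.841, we fail to reject the null hypothesis — the data are consistent with the 3:1 ratio.

0.077; consistent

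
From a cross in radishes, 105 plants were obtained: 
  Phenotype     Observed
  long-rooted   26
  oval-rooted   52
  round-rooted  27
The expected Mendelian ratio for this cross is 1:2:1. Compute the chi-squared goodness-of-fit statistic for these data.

0.029

Expected counts for N = 105 under a 1:2:1 ratio (total parts = 4):
  long-rooted: 105 × 1/4 = 26.25
  oval-rooted: 105 × 2/4 = 52.5
  round-rooted: 105 × 1/4 = 26.25
χ² = Σ (O − E)² / E
  long-rooted: (26 − 26.25)² / 26.25 = 0.0024
  oval-rooted: (52 − 52.5)² / 52.5 = 0.0048
  round-rooted: (27 − 26.25)² / 26.25 = 0.0214
χ² = 0.0024 + 0.0048 + 0.0214 = 0.0286 ≈ 0.029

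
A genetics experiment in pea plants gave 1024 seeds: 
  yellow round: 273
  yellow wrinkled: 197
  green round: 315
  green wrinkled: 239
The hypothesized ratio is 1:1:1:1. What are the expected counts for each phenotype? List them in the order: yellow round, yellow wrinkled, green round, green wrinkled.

Expected counts for N = 1024 under a 1:1:1:1 ratio (total parts = 4):
  yellow round: 1024 × 1/4 = 256
  yellow wrinkled: 1024 × 1/4 = 256
  green round: 1024 × 1/4 = 256
  green wrinkled: 1024 × 1/4 = 256

256, 256, 256, 256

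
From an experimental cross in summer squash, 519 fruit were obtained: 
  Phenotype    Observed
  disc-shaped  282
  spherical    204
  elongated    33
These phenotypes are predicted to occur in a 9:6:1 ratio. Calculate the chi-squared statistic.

Total ratio parts = 16. Expected numbers out of 519:
  disc-shaped: 519 × 9/16 = 291.9375
  spherical: 519 × 6/16 = 194.625
  elongated: 519 × 1/16 = 32.4375
χ² = Σ (O − E)² / E
  disc-shaped: (282 − 291.9375)² / 291.9375 = 0.3383
  spherical: (204 − 194.625)² / 194.625 = 0.4516
  elongated: (33 − 32.4375)² / 32.4375 = 0.0098
χ² = 0.3383 + 0.4516 + 0.0098 = 0.7997 ≈ 0.800

0.800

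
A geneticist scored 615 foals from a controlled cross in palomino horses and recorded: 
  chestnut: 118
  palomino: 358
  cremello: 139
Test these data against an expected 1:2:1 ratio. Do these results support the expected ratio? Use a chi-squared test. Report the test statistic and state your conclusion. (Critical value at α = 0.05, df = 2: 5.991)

The 1:2:1 ratio has 4 parts, so with N = 615 the expected counts are:
  chestnut: 615 × 1/4 = 153.75
  palomino: 615 × 2/4 = 307.5
  cremello: 615 × 1/4 = 153.75
χ² = Σ (O − E)² / E
  chestnut: (118 − 153.75)² / 153.75 = 8.3126
  palomino: (358 − 307.5)² / 307.5 = 8.2935
  cremello: (139 − 153.75)² / 153.75 = 1.4150
χ² = 8.3126 + 8.2935 + 1.4150 = 18.0211 ≈ 18.021
Degrees of freedom = 3 − 1 = 2; critical value at α = 0.05 is 5.991.
Since 18.021 > 5.991, we reject the null hypothesis — the data do not fit the 1:2:1 ratio.

18.021; not consistent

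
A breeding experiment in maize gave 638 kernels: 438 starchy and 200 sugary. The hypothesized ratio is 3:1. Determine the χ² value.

Expected counts for N = 638 under a 3:1 ratio (total parts = 4):
  starchy: 638 × 3/4 = 478.5
  sugary: 638 × 1/4 = 159.5
χ² = Σ (O − E)² / E
  starchy: (438 − 478.5)² / 478.5 = 3.4279
  sugary: (200 − 159.5)² / 159.5 = 10.2837
χ² = 3.4279 + 10.2837 = 13.7116 ≈ 13.712

13.712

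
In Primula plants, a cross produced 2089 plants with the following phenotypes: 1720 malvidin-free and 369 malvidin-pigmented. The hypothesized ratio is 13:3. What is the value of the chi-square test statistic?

The 13:3 ratio has 16 parts, so with N = 2089 the expected counts are:
  malvidin-free: 2089 × 13/16 = 1697.3125
  malvidin-pigmented: 2089 × 3/16 = 391.6875
χ² = Σ (O − E)² / E
  malvidin-free: (1720 − 1697.3125)² / 1697.3125 = 0.3033
  malvidin-pigmented: (369 − 391.6875)² / 391.6875 = 1.3141
χ² = 0.3033 + 1.3141 = 1.6174 ≈ 1.617

1.617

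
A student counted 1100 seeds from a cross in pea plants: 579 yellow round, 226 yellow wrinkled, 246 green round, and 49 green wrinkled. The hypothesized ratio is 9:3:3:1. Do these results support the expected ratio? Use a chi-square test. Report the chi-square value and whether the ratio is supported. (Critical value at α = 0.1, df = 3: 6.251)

The 9:3:3:1 ratio has 16 parts, so with N = 1100 the expected counts are:
  yellow round: 1100 × 9/16 = 618.75
  yellow wrinkled: 1100 × 3/16 = 206.25
  green round: 1100 × 3/16 = 206.25
  green wrinkled: 1100 × 1/16 = 68.75
χ² = Σ (O − E)² / E
  yellow round: (579 − 618.75)² / 618.75 = 2.5536
  yellow wrinkled: (226 − 206.25)² / 206.25 = 1.8912
  green round: (246 − 206.25)² / 206.25 = 7.6609
  green wrinkled: (49 − 68.75)² / 68.75 = 5.6736
χ² = 2.5536 + 1.8912 + 7.6609 + 5.6736 = 17.7793 ≈ 17.779
Degrees of freedom = 4 − 1 = 3; critical value at α = 0.1 is 6.251.
Since 17.779 > 6.251, we reject the null hypothesis — the data do not fit the 9:3:3:1 ratio.

17.779; not consistent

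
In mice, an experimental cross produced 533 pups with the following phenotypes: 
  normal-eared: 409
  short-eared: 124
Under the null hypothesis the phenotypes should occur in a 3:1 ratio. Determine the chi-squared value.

0.856

The 3:1 ratio has 4 parts, so with N = 533 the expected counts are:
  normal-eared: 533 × 3/4 = 399.75
  short-eared: 533 × 1/4 = 133.25
χ² = Σ (O − E)² / E
  normal-eared: (409 − 399.75)² / 399.75 = 0.2140
  short-eared: (124 − 133.25)² / 133.25 = 0.6421
χ² = 0.2140 + 0.6421 = 0.8561 ≈ 0.856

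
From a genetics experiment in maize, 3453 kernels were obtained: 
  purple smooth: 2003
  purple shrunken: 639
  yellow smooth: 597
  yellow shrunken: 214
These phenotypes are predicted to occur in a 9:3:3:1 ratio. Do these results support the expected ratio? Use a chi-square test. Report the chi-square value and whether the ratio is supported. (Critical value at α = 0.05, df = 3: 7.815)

The 9:3:3:1 ratio has 16 parts, so with N = 3453 the expected counts are:
  purple smooth: 3453 × 9/16 = 1942.3125
  purple shrunken: 3453 × 3/16 = 647.4375
  yellow smooth: 3453 × 3/16 = 647.4375
  yellow shrunken: 3453 × 1/16 = 215.8125
χ² = Σ (O − E)² / E
  purple smooth: (2003 − 1942.3125)² / 1942.3125 = 1.8962
  purple shrunken: (639 − 647.4375)² / 647.4375 = 0.1100
  yellow smooth: (597 − 647.4375)² / 647.4375 = 3.9292
  yellow shrunken: (214 − 215.8125)² / 215.8125 = 0.0152
χ² = 1.8962 + 0.1100 + 3.9292 + 0.0152 = 5.9506 ≈ 5.951
Degrees of freedom = 4 − 1 = 3; critical value at α = 0.05 is 7.815.
Since 5.951 < 7.815, we fail to reject the null hypothesis — the data are consistent with the 9:3:3:1 ratio.

5.951; consistent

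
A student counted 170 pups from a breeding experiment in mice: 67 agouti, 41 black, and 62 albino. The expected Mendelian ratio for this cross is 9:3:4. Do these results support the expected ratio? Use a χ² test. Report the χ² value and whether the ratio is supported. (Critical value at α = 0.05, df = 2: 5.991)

20.128; not consistent

The 9:3:4 ratio has 16 parts, so with N = 170 the expected counts are:
  agouti: 170 × 9/16 = 95.625
  black: 170 × 3/16 = 31.875
  albino: 170 × 4/16 = 42.5
χ² = Σ (O − E)² / E
  agouti: (67 − 95.625)² / 95.625 = 8.5688
  black: (41 − 31.875)² / 31.875 = 2.6123
  albino: (62 − 42.5)² / 42.5 = 8.9471
χ² = 8.5688 + 2.6123 + 8.9471 = 20.1282 ≈ 20.128
Degrees of freedom = 3 − 1 = 2; critical value at α = 0.05 is 5.991.
Since 20.128 > 5.991, we reject the null hypothesis — the data do not fit the 9:3:4 ratio.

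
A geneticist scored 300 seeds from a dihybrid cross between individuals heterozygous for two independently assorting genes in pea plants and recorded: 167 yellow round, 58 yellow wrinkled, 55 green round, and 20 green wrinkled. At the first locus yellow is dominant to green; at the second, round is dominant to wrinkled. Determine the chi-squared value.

A dihybrid F₂ with independent assortment and complete dominance at both loci gives a 9:3:3:1 phenotypic ratio.
Expected counts for N = 300 under a 9:3:3:1 ratio (total parts = 16):
  yellow round: 300 × 9/16 = 168.75
  yellow wrinkled: 300 × 3/16 = 56.25
  green round: 300 × 3/16 = 56.25
  green wrinkled: 300 × 1/16 = 18.75
χ² = Σ (O − E)² / E
  yellow round: (167 − 168.75)² / 168.75 = 0.0181
  yellow wrinkled: (58 − 56.25)² / 56.25 = 0.0544
  green round: (55 − 56.25)² / 56.25 = 0.0278
  green wrinkled: (20 − 18.75)² / 18.75 = 0.0833
χ² = 0.0181 + 0.0544 + 0.0278 + 0.0833 = 0.1836 ≈ 0.184

0.184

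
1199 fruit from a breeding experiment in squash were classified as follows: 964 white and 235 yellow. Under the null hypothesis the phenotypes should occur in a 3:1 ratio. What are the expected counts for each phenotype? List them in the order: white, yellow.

899.25, 299.75

Total ratio parts = 4. Expected numbers out of 1199:
  white: 1199 × 3/4 = 899.25
  yellow: 1199 × 1/4 = 299.75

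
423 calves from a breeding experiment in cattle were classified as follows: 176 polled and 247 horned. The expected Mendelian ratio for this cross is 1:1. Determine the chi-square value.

Under the 1:1 hypothesis (Σ ratio = 2, N = 423):
  polled: 423 × 1/2 = 211.5
  horned: 423 × 1/2 = 211.5
χ² = Σ (O − E)² / E
  polled: (176 − 211.5)² / 211.5 = 5.9586
  horned: (247 − 211.5)² / 211.5 = 5.9586
χ² = 5.9586 + 5.9586 = 11.9172 ≈ 11.917

11.917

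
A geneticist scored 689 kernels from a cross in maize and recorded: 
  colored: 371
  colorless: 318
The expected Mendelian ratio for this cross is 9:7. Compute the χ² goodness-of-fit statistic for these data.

1.618

The 9:7 ratio has 16 parts, so with N = 689 the expected counts are:
  colored: 689 × 9/16 = 387.5625
  colorless: 689 × 7/16 = 301.4375
χ² = Σ (O − E)² / E
  colored: (371 − 387.5625)² / 387.5625 = 0.7078
  colorless: (318 − 301.4375)² / 301.4375 = 0.9100
χ² = 0.7078 + 0.9100 = 1.6178 ≈ 1.618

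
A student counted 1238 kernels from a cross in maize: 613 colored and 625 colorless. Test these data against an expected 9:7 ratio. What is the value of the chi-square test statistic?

22.817

Total ratio parts = 16. Expected numbers out of 1238:
  colored: 1238 × 9/16 = 696.375
  colorless: 1238 × 7/16 = 541.625
χ² = Σ (O − E)² / E
  colored: (613 − 696.375)² / 696.375 = 9.9823
  colorless: (625 − 541.625)² / 541.625 = 12.8343
χ² = 9.9823 + 12.8343 = 22.8166 ≈ 22.817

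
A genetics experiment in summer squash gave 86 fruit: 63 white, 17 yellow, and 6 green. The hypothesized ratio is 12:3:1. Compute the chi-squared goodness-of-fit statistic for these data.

0.155

Total ratio parts = 16. Expected numbers out of 86:
  white: 86 × 12/16 = 64.5
  yellow: 86 × 3/16 = 16.125
  green: 86 × 1/16 = 5.375
χ² = Σ (O − E)² / E
  white: (63 − 64.5)² / 64.5 = 0.0349
  yellow: (17 − 16.125)² / 16.125 = 0.0475
  green: (6 − 5.375)² / 5.375 = 0.0727
χ² = 0.0349 + 0.0475 + 0.0727 = 0.1551 ≈ 0.155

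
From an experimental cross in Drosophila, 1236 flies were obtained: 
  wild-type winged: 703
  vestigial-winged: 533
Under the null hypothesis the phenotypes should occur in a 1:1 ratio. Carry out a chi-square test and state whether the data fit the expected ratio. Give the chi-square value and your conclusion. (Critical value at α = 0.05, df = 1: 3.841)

Expected counts for N = 1236 under a 1:1 ratio (total parts = 2):
  wild-type winged: 1236 × 1/2 = 618
  vestigial-winged: 1236 × 1/2 = 618
χ² = Σ (O − E)² / E
  wild-type winged: (703 − 618)² / 618 = 11.6909
  vestigial-winged: (533 − 618)² / 618 = 11.6909
χ² = 11.6909 + 11.6909 = 23.3818 ≈ 23.382
Degrees of freedom = 2 − 1 = 1; critical value at α = 0.05 is 3.841.
Since 23.382 > 3.841, we reject the null hypothesis — the data do not fit the 1:1 ratio.

23.382; not consistent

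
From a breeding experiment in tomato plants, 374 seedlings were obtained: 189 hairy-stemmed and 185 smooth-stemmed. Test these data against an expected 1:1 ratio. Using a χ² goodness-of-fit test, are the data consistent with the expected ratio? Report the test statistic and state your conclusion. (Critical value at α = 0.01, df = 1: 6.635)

0.043; consistent

Under the 1:1 hypothesis (Σ ratio = 2, N = 374):
  hairy-stemmed: 374 × 1/2 = 187
  smooth-stemmed: 374 × 1/2 = 187
χ² = Σ (O − E)² / E
  hairy-stemmed: (189 − 187)² / 187 = 0.0214
  smooth-stemmed: (185 − 187)² / 187 = 0.0214
χ² = 0.0214 + 0.0214 = 0.0428 ≈ 0.043
Degrees of freedom = 2 − 1 = 1; critical value at α = 0.01 is 6.635.
Since 0.043 < 6.635, we fail to reject the null hypothesis — the data are consistent with the 1:1 ratio.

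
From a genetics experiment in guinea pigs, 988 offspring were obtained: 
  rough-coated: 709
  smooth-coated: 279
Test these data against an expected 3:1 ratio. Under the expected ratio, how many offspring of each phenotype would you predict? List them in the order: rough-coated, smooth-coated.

Under the 3:1 hypothesis (Σ ratio = 4, N = 988):
  rough-coated: 988 × 3/4 = 741
  smooth-coated: 988 × 1/4 = 247

741, 247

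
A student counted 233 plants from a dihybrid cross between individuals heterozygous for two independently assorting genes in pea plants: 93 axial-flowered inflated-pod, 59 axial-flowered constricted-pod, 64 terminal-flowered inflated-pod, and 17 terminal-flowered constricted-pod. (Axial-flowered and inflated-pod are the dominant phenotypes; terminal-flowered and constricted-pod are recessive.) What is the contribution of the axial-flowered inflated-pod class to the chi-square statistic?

11.054

A dihybrid F₂ with independent assortment and complete dominance at both loci gives a 9:3:3:1 phenotypic ratio.
Expected counts for N = 233 under a 9:3:3:1 ratio (total parts = 16):
  axial-flowered inflated-pod: 233 × 9/16 = 131.0625
  axial-flowered constricted-pod: 233 × 3/16 = 43.6875
  terminal-flowered inflated-pod: 233 × 3/16 = 43.6875
  terminal-flowered constricted-pod: 233 × 1/16 = 14.5625
Contribution of axial-flowered inflated-pod: (93 − 131.0625)² / 131.0625 = 11.0539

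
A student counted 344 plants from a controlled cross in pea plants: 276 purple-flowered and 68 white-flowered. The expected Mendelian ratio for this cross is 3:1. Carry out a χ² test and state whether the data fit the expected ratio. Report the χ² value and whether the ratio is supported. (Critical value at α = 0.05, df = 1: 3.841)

Total ratio parts = 4. Expected numbers out of 344:
  purple-flowered: 344 × 3/4 = 258
  white-flowered: 344 × 1/4 = 86
χ² = Σ (O − E)² / E
  purple-flowered: (276 − 258)² / 258 = 1.2558
  white-flowered: (68 − 86)² / 86 = 3.7674
χ² = 1.2558 + 3.7674 = 5.0232 ≈ 5.023
Degrees of freedom = 2 − 1 = 1; critical value at α = 0.05 is 3.841.
Since 5.023 > 3.841, we reject the null hypothesis — the data do not fit the 3:1 ratio.

5.023; not consistent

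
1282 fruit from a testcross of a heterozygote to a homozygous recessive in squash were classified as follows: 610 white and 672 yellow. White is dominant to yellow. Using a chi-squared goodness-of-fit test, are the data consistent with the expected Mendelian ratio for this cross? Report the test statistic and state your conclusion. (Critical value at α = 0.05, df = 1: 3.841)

2.998; consistent

A testcross of a heterozygote (Aa × aa) gives a 1:1 phenotypic ratio.
Total ratio parts = 2. Expected numbers out of 1282:
  white: 1282 × 1/2 = 641
  yellow: 1282 × 1/2 = 641
χ² = Σ (O − E)² / E
  white: (610 − 641)² / 641 = 1.4992
  yellow: (672 − 641)² / 641 = 1.4992
χ² = 1.4992 + 1.4992 = 2.9984 ≈ 2.998
Degrees of freedom = 2 − 1 = 1; critical value at α = 0.05 is 3.841.
Since 2.998 < 3.841, we fail to reject the null hypothesis — the data are consistent with the 1:1 ratio.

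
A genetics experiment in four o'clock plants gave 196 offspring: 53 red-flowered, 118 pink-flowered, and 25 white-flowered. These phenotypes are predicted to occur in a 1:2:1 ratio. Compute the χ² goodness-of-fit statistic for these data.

Under the 1:2:1 hypothesis (Σ ratio = 4, N = 196):
  red-flowered: 196 × 1/4 = 49
  pink-flowered: 196 × 2/4 = 98
  white-flowered: 196 × 1/4 = 49
χ² = Σ (O − E)² / E
  red-flowered: (53 − 49)² / 49 = 0.3265
  pink-flowered: (118 − 98)² / 98 = 4.0816
  white-flowered: (25 − 49)² / 49 = 11.7551
χ² = 0.3265 + 4.0816 + 11.7551 = 16.1632 ≈ 16.163

16.163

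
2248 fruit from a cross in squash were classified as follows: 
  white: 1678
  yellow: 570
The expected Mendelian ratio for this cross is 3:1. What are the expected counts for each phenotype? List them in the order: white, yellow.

Total ratio parts = 4. Expected numbers out of 2248:
  white: 2248 × 3/4 = 1686
  yellow: 2248 × 1/4 = 562

1686, 562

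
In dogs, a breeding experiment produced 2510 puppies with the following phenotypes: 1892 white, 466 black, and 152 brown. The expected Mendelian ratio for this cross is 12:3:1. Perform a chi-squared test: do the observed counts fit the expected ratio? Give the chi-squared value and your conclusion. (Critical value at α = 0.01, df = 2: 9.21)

The 12:3:1 ratio has 16 parts, so with N = 2510 the expected counts are:
  white: 2510 × 12/16 = 1882.5
  black: 2510 × 3/16 = 470.625
  brown: 2510 × 1/16 = 156.875
χ² = Σ (O − E)² / E
  white: (1892 − 1882.5)² / 1882.5 = 0.0479
  black: (466 − 470.625)² / 470.625 = 0.0455
  brown: (152 − 156.875)² / 156.875 = 0.1515
χ² = 0.0479 + 0.0455 + 0.1515 = 0.2449 ≈ 0.245
Degrees of freedom = 3 − 1 = 2; critical value at α = 0.01 is 9.21.
Since 0.245 < 9.21, we fail to reject the null hypothesis — the data are consistent with the 12:3:1 ratio.

0.245; consistent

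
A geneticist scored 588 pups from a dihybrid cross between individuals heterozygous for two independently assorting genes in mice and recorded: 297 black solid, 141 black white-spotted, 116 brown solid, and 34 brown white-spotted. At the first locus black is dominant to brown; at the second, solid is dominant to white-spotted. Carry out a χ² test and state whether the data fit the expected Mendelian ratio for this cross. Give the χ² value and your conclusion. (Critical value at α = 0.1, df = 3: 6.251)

12.526; not consistent

A dihybrid F₂ with independent assortment and complete dominance at both loci gives a 9:3:3:1 phenotypic ratio.
Under the 9:3:3:1 hypothesis (Σ ratio = 16, N = 588):
  black solid: 588 × 9/16 = 330.75
  black white-spotted: 588 × 3/16 = 110.25
  brown solid: 588 × 3/16 = 110.25
  brown white-spotted: 588 × 1/16 = 36.75
χ² = Σ (O − E)² / E
  black solid: (297 − 330.75)² / 330.75 = 3.4439
  black white-spotted: (141 − 110.25)² / 110.25 = 8.5765
  brown solid: (116 − 110.25)² / 110.25 = 0.2999
  brown white-spotted: (34 − 36.75)² / 36.75 = 0.2058
χ² = 3.4439 + 8.5765 + 0.2999 + 0.2058 = 12.5261 ≈ 12.526
Degrees of freedom = 4 − 1 = 3; critical value at α = 0.1 is 6.251.
Since 12.526 > 6.251, we reject the null hypothesis — the data do not fit the 9:3:3:1 ratio.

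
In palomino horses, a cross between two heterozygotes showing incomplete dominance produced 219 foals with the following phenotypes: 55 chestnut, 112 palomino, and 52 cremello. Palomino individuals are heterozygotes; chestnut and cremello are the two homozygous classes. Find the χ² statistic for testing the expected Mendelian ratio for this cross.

0.196

With incomplete dominance, a heterozygote × heterozygote cross gives a 1:2:1 phenotypic ratio.
Under the 1:2:1 hypothesis (Σ ratio = 4, N = 219):
  chestnut: 219 × 1/4 = 54.75
  palomino: 219 × 2/4 = 109.5
  cremello: 219 × 1/4 = 54.75
χ² = Σ (O − E)² / E
  chestnut: (55 − 54.75)² / 54.75 = 0.0011
  palomino: (112 − 109.5)² / 109.5 = 0.0571
  cremello: (52 − 54.75)² / 54.75 = 0.1381
χ² = 0.0011 + 0.0571 + 0.1381 = 0.1963 ≈ 0.196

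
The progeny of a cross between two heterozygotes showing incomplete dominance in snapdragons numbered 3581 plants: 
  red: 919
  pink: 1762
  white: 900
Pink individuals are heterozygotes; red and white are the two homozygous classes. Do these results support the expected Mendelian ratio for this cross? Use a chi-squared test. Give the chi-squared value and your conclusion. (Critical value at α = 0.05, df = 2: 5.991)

1.109; consistent

With incomplete dominance, a heterozygote × heterozygote cross gives a 1:2:1 phenotypic ratio.
Total ratio parts = 4. Expected numbers out of 3581:
  red: 3581 × 1/4 = 895.25
  pink: 3581 × 2/4 = 1790.5
  white: 3581 × 1/4 = 895.25
χ² = Σ (O − E)² / E
  red: (919 − 895.25)² / 895.25 = 0.6301
  pink: (1762 − 1790.5)² / 1790.5 = 0.4536
  white: (900 − 895.25)² / 895.25 = 0.0252
χ² = 0.6301 + 0.4536 + 0.0252 = 1.1089 ≈ 1.109
Degrees of freedom = 3 − 1 = 2; critical value at α = 0.05 is 5.991.
Since 1.109 < 5.991, we fail to reject the null hypothesis — the data are consistent with the 1:2:1 ratio.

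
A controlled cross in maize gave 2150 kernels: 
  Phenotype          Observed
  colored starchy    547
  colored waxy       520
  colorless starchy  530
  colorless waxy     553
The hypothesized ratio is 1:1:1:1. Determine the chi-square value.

The 1:1:1:1 ratio has 4 parts, so with N = 2150 the expected counts are:
  colored starchy: 2150 × 1/4 = 537.5
  colored waxy: 2150 × 1/4 = 537.5
  colorless starchy: 2150 × 1/4 = 537.5
  colorless waxy: 2150 × 1/4 = 537.5
χ² = Σ (O − E)² / E
  colored starchy: (547 − 537.5)² / 537.5 = 0.1679
  colored waxy: (520 − 537.5)² / 537.5 = 0.5698
  colorless starchy: (530 − 537.5)² / 537.5 = 0.1047
  colorless waxy: (553 − 537.5)² / 537.5 = 0.4470
χ² = 0.1679 + 0.5698 + 0.1047 + 0.4470 = 1.2894 ≈ 1.289

1.289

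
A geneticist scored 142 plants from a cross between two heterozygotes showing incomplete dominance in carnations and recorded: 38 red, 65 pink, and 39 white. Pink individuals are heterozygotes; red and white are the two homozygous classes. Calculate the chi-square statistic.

1.028

With incomplete dominance, a heterozygote × heterozygote cross gives a 1:2:1 phenotypic ratio.
Expected counts for N = 142 under a 1:2:1 ratio (total parts = 4):
  red: 142 × 1/4 = 35.5
  pink: 142 × 2/4 = 71
  white: 142 × 1/4 = 35.5
χ² = Σ (O − E)² / E
  red: (38 − 35.5)² / 35.5 = 0.1761
  pink: (65 − 71)² / 71 = 0.5070
  white: (39 − 35.5)² / 35.5 = 0.3451
χ² = 0.1761 + 0.5070 + 0.3451 = 1.0282 ≈ 1.028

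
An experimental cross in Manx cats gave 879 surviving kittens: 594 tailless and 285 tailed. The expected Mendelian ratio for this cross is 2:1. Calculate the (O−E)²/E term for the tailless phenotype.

Under the 2:1 hypothesis (Σ ratio = 3, N = 879):
  tailless: 879 × 2/3 = 586
  tailed: 879 × 1/3 = 293
Contribution of tailless: (594 − 586)² / 586 = 0.1092

0.109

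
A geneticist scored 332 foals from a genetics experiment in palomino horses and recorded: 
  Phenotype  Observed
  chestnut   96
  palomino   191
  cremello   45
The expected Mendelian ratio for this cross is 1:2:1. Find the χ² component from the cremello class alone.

17.398

Under the 1:2:1 hypothesis (Σ ratio = 4, N = 332):
  chestnut: 332 × 1/4 = 83
  palomino: 332 × 2/4 = 166
  cremello: 332 × 1/4 = 83
Contribution of cremello: (45 − 83)² / 83 = 17.3976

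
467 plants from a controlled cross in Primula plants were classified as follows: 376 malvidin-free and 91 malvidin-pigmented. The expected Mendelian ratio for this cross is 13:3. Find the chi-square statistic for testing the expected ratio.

Under the 13:3 hypothesis (Σ ratio = 16, N = 467):
  malvidin-free: 467 × 13/16 = 379.4375
  malvidin-pigmented: 467 × 3/16 = 87.5625
χ² = Σ (O − E)² / E
  malvidin-free: (376 − 379.4375)² / 379.4375 = 0.0311
  malvidin-pigmented: (91 − 87.5625)² / 87.5625 = 0.1349
χ² = 0.0311 + 0.1349 = 0.166

0.166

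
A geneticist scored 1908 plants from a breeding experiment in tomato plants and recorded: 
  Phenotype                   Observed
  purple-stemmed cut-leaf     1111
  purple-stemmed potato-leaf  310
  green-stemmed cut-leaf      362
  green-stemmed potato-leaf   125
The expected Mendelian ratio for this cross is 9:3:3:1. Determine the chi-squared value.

Under the 9:3:3:1 hypothesis (Σ ratio = 16, N = 1908):
  purple-stemmed cut-leaf: 1908 × 9/16 = 1073.25
  purple-stemmed potato-leaf: 1908 × 3/16 = 357.75
  green-stemmed cut-leaf: 1908 × 3/16 = 357.75
  green-stemmed potato-leaf: 1908 × 1/16 = 119.25
χ² = Σ (O − E)² / E
  purple-stemmed cut-leaf: (1111 − 1073.25)² / 1073.25 = 1.3278
  purple-stemmed potato-leaf: (310 − 357.75)² / 357.75 = 6.3733
  green-stemmed cut-leaf: (362 − 357.75)² / 357.75 = 0.0505
  green-stemmed potato-leaf: (125 − 119.25)² / 119.25 = 0.2773
χ² = 1.3278 + 6.3733 + 0.0505 + 0.2773 = 8.0289 ≈ 8.029

8.029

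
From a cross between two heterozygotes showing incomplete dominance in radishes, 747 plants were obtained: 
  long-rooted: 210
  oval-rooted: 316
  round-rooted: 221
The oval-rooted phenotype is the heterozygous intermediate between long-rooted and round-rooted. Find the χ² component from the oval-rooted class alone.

8.852

With incomplete dominance, a heterozygote × heterozygote cross gives a 1:2:1 phenotypic ratio.
Total ratio parts = 4. Expected numbers out of 747:
  long-rooted: 747 × 1/4 = 186.75
  oval-rooted: 747 × 2/4 = 373.5
  round-rooted: 747 × 1/4 = 186.75
Contribution of oval-rooted: (316 − 373.5)² / 373.5 = 8.8521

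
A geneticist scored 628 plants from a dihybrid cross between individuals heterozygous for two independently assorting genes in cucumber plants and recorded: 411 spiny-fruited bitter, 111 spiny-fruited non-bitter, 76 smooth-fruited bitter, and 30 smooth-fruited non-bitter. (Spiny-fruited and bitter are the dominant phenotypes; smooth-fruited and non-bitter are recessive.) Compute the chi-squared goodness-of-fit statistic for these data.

26.811

A dihybrid F₂ with independent assortment and complete dominance at both loci gives a 9:3:3:1 phenotypic ratio.
Under the 9:3:3:1 hypothesis (Σ ratio = 16, N = 628):
  spiny-fruited bitter: 628 × 9/16 = 353.25
  spiny-fruited non-bitter: 628 × 3/16 = 117.75
  smooth-fruited bitter: 628 × 3/16 = 117.75
  smooth-fruited non-bitter: 628 × 1/16 = 39.25
χ² = Σ (O − E)² / E
  spiny-fruited bitter: (411 − 353.25)² / 353.25 = 9.4411
  spiny-fruited non-bitter: (111 − 117.75)² / 117.75 = 0.3869
  smooth-fruited bitter: (76 − 117.75)² / 117.75 = 14.8031
  smooth-fruited non-bitter: (30 − 39.25)² / 39.25 = 2.1799
χ² = 9.4411 + 0.3869 + 14.8031 + 2.1799 = 26.811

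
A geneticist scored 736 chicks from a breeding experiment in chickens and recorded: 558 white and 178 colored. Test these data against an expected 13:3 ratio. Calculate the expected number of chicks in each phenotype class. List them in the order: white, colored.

The 13:3 ratio has 16 parts, so with N = 736 the expected counts are:
  white: 736 × 13/16 = 598
  colored: 736 × 3/16 = 138

598, 138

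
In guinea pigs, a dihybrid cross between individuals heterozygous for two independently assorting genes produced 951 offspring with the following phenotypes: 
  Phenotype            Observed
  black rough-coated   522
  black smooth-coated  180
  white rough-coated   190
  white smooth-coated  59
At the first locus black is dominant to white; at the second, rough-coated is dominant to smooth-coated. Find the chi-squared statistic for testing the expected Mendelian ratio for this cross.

A dihybrid F₂ with independent assortment and complete dominance at both loci gives a 9:3:3:1 phenotypic ratio.
The 9:3:3:1 ratio has 16 parts, so with N = 951 the expected counts are:
  black rough-coated: 951 × 9/16 = 534.9375
  black smooth-coated: 951 × 3/16 = 178.3125
  white rough-coated: 951 × 3/16 = 178.3125
  white smooth-coated: 951 × 1/16 = 59.4375
χ² = Σ (O − E)² / E
  black rough-coated: (522 − 534.9375)² / 534.9375 = 0.3129
  black smooth-coated: (180 − 178.3125)² / 178.3125 = 0.0160
  white rough-coated: (190 − 178.3125)² / 178.3125 = 0.7661
  white smooth-coated: (59 − 59.4375)² / 59.4375 = 0.0032
χ² = 0.3129 + 0.0160 + 0.7661 + 0.0032 = 1.0982 ≈ 1.098

1.098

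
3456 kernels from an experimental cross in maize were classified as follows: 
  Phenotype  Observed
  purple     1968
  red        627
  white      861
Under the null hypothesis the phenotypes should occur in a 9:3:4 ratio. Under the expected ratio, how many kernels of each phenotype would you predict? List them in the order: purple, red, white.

1944, 648, 864

The 9:3:4 ratio has 16 parts, so with N = 3456 the expected counts are:
  purple: 3456 × 9/16 = 1944
  red: 3456 × 3/16 = 648
  white: 3456 × 4/16 = 864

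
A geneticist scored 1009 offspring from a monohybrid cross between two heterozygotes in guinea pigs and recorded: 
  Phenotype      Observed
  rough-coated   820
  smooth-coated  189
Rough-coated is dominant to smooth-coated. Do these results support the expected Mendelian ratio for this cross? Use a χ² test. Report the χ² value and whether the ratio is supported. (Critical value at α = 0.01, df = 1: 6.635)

For a monohybrid cross between heterozygotes with complete dominance, the expected phenotypic ratio is 3:1.
The 3:1 ratio has 4 parts, so with N = 1009 the expected counts are:
  rough-coated: 1009 × 3/4 = 756.75
  smooth-coated: 1009 × 1/4 = 252.25
χ² = Σ (O − E)² / E
  rough-coated: (820 − 756.75)² / 756.75 = 5.2865
  smooth-coated: (189 − 252.25)² / 252.25 = 15.8595
χ² = 5.2865 + 15.8595 = 21.146
Degrees of freedom = 2 − 1 = 1; critical value at α = 0.01 is 6.635.
Since 21.146 > 6.635, we reject the null hypothesis — the data do not fit the 3:1 ratio.

21.146; not consistent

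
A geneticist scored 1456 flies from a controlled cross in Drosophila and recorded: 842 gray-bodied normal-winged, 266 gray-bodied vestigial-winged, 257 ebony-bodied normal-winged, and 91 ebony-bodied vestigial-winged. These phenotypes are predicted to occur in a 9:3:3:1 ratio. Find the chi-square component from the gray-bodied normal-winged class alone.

Under the 9:3:3:1 hypothesis (Σ ratio = 16, N = 1456):
  gray-bodied normal-winged: 1456 × 9/16 = 819
  gray-bodied vestigial-winged: 1456 × 3/16 = 273
  ebony-bodied normal-winged: 1456 × 3/16 = 273
  ebony-bodied vestigial-winged: 1456 × 1/16 = 91
Contribution of gray-bodied normal-winged: (842 − 819)² / 819 = 0.6459

0.646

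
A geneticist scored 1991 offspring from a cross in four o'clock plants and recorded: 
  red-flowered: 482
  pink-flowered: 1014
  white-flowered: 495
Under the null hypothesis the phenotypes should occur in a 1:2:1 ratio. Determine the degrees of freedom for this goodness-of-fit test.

2

A goodness-of-fit test with 3 phenotype classes has df = 3 − 1 = 2.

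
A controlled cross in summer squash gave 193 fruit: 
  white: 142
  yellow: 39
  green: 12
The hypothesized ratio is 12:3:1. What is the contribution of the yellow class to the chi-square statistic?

Expected counts for N = 193 under a 12:3:1 ratio (total parts = 16):
  white: 193 × 12/16 = 144.75
  yellow: 193 × 3/16 = 36.1875
  green: 193 × 1/16 = 12.0625
Contribution of yellow: (39 − 36.1875)² / 36.1875 = 0.2186

0.219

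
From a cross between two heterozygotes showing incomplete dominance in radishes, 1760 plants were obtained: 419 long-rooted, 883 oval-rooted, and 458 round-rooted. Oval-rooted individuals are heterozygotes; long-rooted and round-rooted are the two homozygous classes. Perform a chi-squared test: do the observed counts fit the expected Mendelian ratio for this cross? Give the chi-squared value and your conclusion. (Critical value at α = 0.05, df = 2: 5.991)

1.749; consistent

With incomplete dominance, a heterozygote × heterozygote cross gives a 1:2:1 phenotypic ratio.
The 1:2:1 ratio has 4 parts, so with N = 1760 the expected counts are:
  long-rooted: 1760 × 1/4 = 440
  oval-rooted: 1760 × 2/4 = 880
  round-rooted: 1760 × 1/4 = 440
χ² = Σ (O − E)² / E
  long-rooted: (419 − 440)² / 440 = 1.0023
  oval-rooted: (883 − 880)² / 880 = 0.0102
  round-rooted: (458 − 440)² / 440 = 0.7364
χ² = 1.0023 + 0.0102 + 0.7364 = 1.7489 ≈ 1.749
Degrees of freedom = 3 − 1 = 2; critical value at α = 0.05 is 5.991.
Since 1.749 < 5.991, we fail to reject the null hypothesis — the data are consistent with the 1:2:1 ratio.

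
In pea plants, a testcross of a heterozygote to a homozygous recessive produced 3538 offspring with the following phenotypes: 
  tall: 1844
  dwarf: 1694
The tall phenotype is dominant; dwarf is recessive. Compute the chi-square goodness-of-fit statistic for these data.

A testcross of a heterozygote (Aa × aa) gives a 1:1 phenotypic ratio.
Under the 1:1 hypothesis (Σ ratio = 2, N = 3538):
  tall: 3538 × 1/2 = 1769
  dwarf: 3538 × 1/2 = 1769
χ² = Σ (O − E)² / E
  tall: (1844 − 1769)² / 1769 = 3.1798
  dwarf: (1694 − 1769)² / 1769 = 3.1798
χ² = 3.1798 + 3.1798 = 6.3596 ≈ 6.360

6.360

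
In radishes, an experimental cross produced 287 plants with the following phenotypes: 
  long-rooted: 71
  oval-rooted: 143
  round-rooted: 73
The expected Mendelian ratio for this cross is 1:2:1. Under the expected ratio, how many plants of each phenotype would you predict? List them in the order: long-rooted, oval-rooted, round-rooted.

71.75, 143.5, 71.75

Under the 1:2:1 hypothesis (Σ ratio = 4, N = 287):
  long-rooted: 287 × 1/4 = 71.75
  oval-rooted: 287 × 2/4 = 143.5
  round-rooted: 287 × 1/4 = 71.75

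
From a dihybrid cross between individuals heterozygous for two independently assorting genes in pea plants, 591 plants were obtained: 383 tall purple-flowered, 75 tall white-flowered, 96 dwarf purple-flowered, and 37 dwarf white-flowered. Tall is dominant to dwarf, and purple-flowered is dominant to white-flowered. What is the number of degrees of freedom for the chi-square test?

A dihybrid F₂ with independent assortment and complete dominance at both loci gives a 9:3:3:1 phenotypic ratio.
A goodness-of-fit test with 4 phenotype classes has df = 4 − 1 = 3.

3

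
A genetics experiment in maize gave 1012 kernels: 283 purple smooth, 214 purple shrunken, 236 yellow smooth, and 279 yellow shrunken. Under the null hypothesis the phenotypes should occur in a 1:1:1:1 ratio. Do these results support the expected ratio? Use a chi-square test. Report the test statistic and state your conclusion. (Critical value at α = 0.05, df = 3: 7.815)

13.383; not consistent

Expected counts for N = 1012 under a 1:1:1:1 ratio (total parts = 4):
  purple smooth: 1012 × 1/4 = 253
  purple shrunken: 1012 × 1/4 = 253
  yellow smooth: 1012 × 1/4 = 253
  yellow shrunken: 1012 × 1/4 = 253
χ² = Σ (O − E)² / E
  purple smooth: (283 − 253)² / 253 = 3.5573
  purple shrunken: (214 − 253)² / 253 = 6.0119
  yellow smooth: (236 − 253)² / 253 = 1.1423
  yellow shrunken: (279 − 253)² / 253 = 2.6719
χ² = 3.5573 + 6.0119 + 1.1423 + 2.6719 = 13.3834 ≈ 13.383
Degrees of freedom = 4 − 1 = 3; critical value at α = 0.05 is 7.815.
Since 13.383 > 7.815, we reject the null hypothesis — the data do not fit the 1:1:1:1 ratio.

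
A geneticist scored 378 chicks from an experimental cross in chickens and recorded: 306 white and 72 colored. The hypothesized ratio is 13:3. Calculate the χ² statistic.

Under the 13:3 hypothesis (Σ ratio = 16, N = 378):
  white: 378 × 13/16 = 307.125
  colored: 378 × 3/16 = 70.875
χ² = Σ (O − E)² / E
  white: (306 − 307.125)² / 307.125 = 0.0041
  colored: (72 − 70.875)² / 70.875 = 0.0179
χ² = 0.0041 + 0.0179 = 0.022

0.022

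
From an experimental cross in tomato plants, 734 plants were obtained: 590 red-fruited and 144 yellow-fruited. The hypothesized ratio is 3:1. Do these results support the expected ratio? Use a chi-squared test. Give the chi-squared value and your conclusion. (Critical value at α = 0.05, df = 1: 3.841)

Expected counts for N = 734 under a 3:1 ratio (total parts = 4):
  red-fruited: 734 × 3/4 = 550.5
  yellow-fruited: 734 × 1/4 = 183.5
χ² = Σ (O − E)² / E
  red-fruited: (590 − 550.5)² / 550.5 = 2.8342
  yellow-fruited: (144 − 183.5)² / 183.5 = 8.5027
χ² = 2.8342 + 8.5027 = 11.3369 ≈ 11.337
Degrees of freedom = 2 − 1 = 1; critical value at α = 0.05 is 3.841.
Since 11.337 > 3.841, we reject the null hypothesis — the data do not fit the 3:1 ratio.

11.337; not consistent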